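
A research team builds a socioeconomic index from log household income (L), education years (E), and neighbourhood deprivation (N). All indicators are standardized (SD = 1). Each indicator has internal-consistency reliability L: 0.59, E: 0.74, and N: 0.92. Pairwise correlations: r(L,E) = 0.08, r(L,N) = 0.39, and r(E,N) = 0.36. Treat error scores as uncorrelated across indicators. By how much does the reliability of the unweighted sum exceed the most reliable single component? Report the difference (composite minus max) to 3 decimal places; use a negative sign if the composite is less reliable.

-0.081

Var(sum) = 3 + 1.66 = 4.66; true-score variance = 2.25 + 1.66 = 3.91; composite reliability = 0.8391.
Max component reliability = 0.9200.
Difference = 0.8391 − 0.9200 = -0.081.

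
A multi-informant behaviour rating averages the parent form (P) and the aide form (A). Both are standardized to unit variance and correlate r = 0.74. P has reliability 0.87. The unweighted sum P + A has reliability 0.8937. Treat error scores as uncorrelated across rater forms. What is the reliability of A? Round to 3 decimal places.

0.760

Var(P+A) = 2 + 2·0.74 = 3.480.
True-score variance = ρ_P + ρ_A + 2·0.74, so 0.8937 = (0.87 + ρ_A + 1.48) / 3.480.
ρ_A = 0.8937·3.480 − 0.87 − 1.48 = 0.760.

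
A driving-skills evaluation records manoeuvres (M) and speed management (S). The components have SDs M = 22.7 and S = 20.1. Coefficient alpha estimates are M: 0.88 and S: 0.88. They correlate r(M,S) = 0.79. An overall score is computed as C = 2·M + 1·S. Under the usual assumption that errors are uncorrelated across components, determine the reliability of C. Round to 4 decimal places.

Var(C) = 2²·22.7² + 20.1² + 2·[2·22.7·20.1·0.79] = 2465.17 + 1441.81 = 3906.98.
Under uncorrelated errors the observed covariances equal the true-score covariances, so only the own-variance terms attenuate.
True-score variance = [2²·22.7²·0.88 + 20.1²·0.88] + 1441.81 = 2169.35 + 1441.81 = 3611.16.
Reliability = 3611.16 / 3906.98 = 0.9243.

0.9243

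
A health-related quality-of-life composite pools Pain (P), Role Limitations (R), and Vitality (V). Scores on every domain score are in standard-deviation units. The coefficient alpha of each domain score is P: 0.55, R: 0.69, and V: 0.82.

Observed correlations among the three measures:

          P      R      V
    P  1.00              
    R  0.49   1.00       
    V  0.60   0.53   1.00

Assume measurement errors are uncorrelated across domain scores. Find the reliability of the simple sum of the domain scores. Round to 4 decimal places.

0.8494

Var(P+R+V) = 3 + 2·[0.49 + 0.60 + 0.53] = 3 + 3.24 = 6.24.
With uncorrelated errors the cross-covariances are all true-score covariance, so they carry over unchanged; only the diagonal terms shrink to ρᵢσᵢ².
True-score variance = [0.55 + 0.69 + 0.82] + 3.24 = 2.06 + 3.24 = 5.3.
Reliability = 5.3 / 6.24 = 0.8494.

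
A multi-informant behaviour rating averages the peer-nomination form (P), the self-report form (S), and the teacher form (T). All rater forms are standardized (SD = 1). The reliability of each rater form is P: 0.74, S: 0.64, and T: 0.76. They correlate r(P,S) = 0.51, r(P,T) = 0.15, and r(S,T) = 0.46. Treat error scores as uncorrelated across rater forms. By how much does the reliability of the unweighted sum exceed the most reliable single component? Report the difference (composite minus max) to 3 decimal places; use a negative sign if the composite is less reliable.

0.076

Var(sum) = 3 + 2.24 = 5.24; true-score variance = 2.14 + 2.24 = 4.38; composite reliability = 0.8359.
Max component reliability = 0.7600.
Difference = 0.8359 − 0.7600 = 0.076.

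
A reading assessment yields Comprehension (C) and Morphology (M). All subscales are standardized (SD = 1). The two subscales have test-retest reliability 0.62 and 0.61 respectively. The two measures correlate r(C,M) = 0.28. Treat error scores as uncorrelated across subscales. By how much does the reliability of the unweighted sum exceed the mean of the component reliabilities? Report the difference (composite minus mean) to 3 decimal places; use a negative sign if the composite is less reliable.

Var(sum) = 2 + 0.56 = 2.56; true-score variance = 1.23 + 0.56 = 1.79; composite reliability = 0.6992.
Mean component reliability = 0.6150.
Difference = 0.6992 − 0.6150 = 0.084.

0.084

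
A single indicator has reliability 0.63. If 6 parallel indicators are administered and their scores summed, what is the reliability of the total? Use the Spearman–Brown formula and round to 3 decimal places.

ρ_k = kρ / (1 + (k−1)ρ) = 6·0.63 / (1 + 5·0.63) = 3.780 / 4.150 = 0.911.

0.911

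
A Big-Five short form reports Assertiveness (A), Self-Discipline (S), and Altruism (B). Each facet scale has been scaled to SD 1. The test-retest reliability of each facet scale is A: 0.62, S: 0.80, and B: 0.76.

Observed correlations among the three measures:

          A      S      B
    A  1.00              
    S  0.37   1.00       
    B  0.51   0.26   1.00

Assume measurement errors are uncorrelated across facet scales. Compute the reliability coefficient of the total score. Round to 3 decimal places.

Var(A+S+B) = 3 + 2·[0.37 + 0.51 + 0.26] = 3 + 2.28 = 5.28.
With uncorrelated errors the cross-covariances are all true-score covariance, so they carry over unchanged; only the diagonal terms shrink to ρᵢσᵢ².
True-score variance = [0.62 + 0.80 + 0.76] + 2.28 = 2.18 + 2.28 = 4.46.
Reliability = 4.46 / 5.28 = 0.845.

0.845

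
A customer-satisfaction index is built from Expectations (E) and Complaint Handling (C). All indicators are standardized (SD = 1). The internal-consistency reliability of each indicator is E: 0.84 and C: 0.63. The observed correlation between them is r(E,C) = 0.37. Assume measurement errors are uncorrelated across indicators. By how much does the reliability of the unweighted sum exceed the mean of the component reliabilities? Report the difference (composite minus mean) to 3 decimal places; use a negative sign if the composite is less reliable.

0.072

Var(sum) = 2 + 0.74 = 2.74; true-score variance = 1.47 + 0.74 = 2.21; composite reliability = 0.8066.
Mean component reliability = 0.7350.
Difference = 0.8066 − 0.7350 = 0.072.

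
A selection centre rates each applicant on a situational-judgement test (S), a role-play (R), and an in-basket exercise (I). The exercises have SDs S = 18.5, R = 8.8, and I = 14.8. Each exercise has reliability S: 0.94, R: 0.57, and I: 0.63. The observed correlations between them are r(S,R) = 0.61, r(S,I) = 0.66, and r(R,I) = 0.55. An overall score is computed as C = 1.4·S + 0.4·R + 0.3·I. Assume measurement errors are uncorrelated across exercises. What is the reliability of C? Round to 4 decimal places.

0.9462

Var(C) = 1.4²·18.5² + 0.4²·8.8² + 0.3²·14.8² + 2·[0.56·18.5·8.8·0.61 + 0.42·18.5·14.8·0.66 + 0.12·8.8·14.8·0.55] = 702.914 + 280.211 = 983.125.
With uncorrelated errors the cross-covariances are all true-score covariance, so they carry over unchanged; only the diagonal terms shrink to ρᵢσᵢ².
True-score variance = [1.4²·18.5²·0.94 + 0.4²·8.8²·0.57 + 0.3²·14.8²·0.63] + 280.211 = 650.043 + 280.211 = 930.255.
Reliability = 930.255 / 983.125 = 0.9462.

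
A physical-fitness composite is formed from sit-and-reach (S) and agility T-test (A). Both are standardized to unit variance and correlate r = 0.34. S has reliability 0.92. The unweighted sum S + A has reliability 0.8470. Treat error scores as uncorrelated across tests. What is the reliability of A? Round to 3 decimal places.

Var(S+A) = 2 + 2·0.34 = 2.680.
True-score variance = ρ_S + ρ_A + 2·0.34, so 0.8470 = (0.92 + ρ_A + 0.68) / 2.680.
ρ_A = 0.8470·2.680 − 0.92 − 0.68 = 0.670.

0.670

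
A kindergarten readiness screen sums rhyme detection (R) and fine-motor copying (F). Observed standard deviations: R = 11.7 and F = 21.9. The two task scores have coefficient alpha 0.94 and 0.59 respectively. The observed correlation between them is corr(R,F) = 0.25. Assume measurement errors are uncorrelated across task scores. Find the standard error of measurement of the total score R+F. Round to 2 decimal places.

14.31

Var(total) = 616.5 + 128.115 = 744.615.
True-score variance = 411.646 + 128.115 = 539.761, so reliability = 0.7249.
Error variance = 744.615 − 539.761 = 204.854; SEM = √204.854 = 14.31.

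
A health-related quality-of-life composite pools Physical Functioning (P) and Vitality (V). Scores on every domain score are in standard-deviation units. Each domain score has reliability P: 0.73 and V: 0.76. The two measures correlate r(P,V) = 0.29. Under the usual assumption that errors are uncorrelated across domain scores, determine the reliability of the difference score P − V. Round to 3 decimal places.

Var(P−V) = 1 + 1 − 2·0.29 = 2 − 0.58 = 1.42.
With uncorrelated errors the cross-covariances are all true-score covariance, so they carry over unchanged; only the diagonal terms shrink to ρᵢσᵢ².
True-score variance = [0.73 + 0.76] − 0.58 = 1.49 − 0.58 = 0.91.
Reliability = 0.91 / 1.42 = 0.641.

0.641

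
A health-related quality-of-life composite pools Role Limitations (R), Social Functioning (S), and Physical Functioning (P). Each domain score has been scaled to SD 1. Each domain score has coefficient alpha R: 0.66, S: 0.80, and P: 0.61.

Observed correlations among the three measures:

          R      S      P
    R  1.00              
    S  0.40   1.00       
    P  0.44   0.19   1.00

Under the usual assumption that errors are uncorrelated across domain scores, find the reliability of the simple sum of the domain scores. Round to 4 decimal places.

0.8162

Var(R+S+P) = 3 + 2·[0.40 + 0.44 + 0.19] = 3 + 2.06 = 5.06.
With uncorrelated errors the cross-covariances are all true-score covariance, so they carry over unchanged; only the diagonal terms shrink to ρᵢσᵢ².
True-score variance = [0.66 + 0.80 + 0.61] + 2.06 = 2.07 + 2.06 = 4.13.
Reliability = 4.13 / 5.06 = 0.8162.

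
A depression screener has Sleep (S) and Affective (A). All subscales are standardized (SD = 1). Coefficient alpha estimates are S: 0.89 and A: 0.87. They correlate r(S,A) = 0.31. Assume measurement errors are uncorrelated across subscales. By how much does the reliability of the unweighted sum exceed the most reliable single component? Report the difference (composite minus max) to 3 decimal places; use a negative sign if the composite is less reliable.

Var(sum) = 2 + 0.62 = 2.62; true-score variance = 1.76 + 0.62 = 2.38; composite reliability = 0.9084.
Max component reliability = 0.8900.
Difference = 0.9084 − 0.8900 = 0.018.

0.018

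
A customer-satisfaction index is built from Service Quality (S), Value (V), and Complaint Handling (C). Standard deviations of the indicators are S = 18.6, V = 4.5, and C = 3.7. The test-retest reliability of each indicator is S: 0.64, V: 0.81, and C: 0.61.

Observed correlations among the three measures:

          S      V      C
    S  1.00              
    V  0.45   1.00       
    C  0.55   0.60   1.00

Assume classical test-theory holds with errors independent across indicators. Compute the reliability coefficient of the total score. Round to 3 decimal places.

0.757

Var(S+V+C) = 18.6² + 4.5² + 3.7² + 2·[18.6·4.5·0.45 + 18.6·3.7·0.55 + 4.5·3.7·0.60] = 379.9 + 171.012 = 550.912.
Under uncorrelated errors the observed covariances equal the true-score covariances, so only the own-variance terms attenuate.
True-score variance = [18.6²·0.64 + 4.5²·0.81 + 3.7²·0.61] + 171.012 = 246.168 + 171.012 = 417.18.
Reliability = 417.18 / 550.912 = 0.757.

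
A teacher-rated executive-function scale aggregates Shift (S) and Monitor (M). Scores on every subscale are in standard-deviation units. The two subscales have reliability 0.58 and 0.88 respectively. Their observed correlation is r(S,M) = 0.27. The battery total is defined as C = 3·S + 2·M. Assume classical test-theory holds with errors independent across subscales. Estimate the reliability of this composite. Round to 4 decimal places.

0.7377

Var(C) = 3² + 2² + 2·[6·0.27] = 13 + 3.24 = 16.24.
Under uncorrelated errors the observed covariances equal the true-score covariances, so only the own-variance terms attenuate.
True-score variance = [3²·0.58 + 2²·0.88] + 3.24 = 8.74 + 3.24 = 11.98.
Reliability = 11.98 / 16.24 = 0.7377.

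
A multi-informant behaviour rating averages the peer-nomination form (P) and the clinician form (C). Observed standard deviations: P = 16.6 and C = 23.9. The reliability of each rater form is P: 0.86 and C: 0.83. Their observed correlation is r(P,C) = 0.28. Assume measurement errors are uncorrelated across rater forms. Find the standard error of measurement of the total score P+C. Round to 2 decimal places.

Var(total) = 846.77 + 222.174 = 1068.94.
True-score variance = 711.086 + 222.174 = 933.26, so reliability = 0.8731.
Error variance = 1068.94 − 933.26 = 135.684; SEM = √135.684 = 11.65.

11.65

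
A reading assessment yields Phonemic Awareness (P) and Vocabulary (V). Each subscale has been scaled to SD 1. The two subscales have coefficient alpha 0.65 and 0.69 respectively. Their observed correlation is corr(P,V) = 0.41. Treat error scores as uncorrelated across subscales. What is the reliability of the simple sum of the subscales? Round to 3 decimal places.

Var(P+V) = 2 + 2·[0.41] = 2 + 0.82 = 2.82.
Because errors are independent across components, Cov(Tᵢ,Tⱼ) = Cov(Xᵢ,Xⱼ); the off-diagonal part of the true-score variance is the same as above.
True-score variance = [0.65 + 0.69] + 0.82 = 1.34 + 0.82 = 2.16.
Reliability = 2.16 / 2.82 = 0.766.

0.766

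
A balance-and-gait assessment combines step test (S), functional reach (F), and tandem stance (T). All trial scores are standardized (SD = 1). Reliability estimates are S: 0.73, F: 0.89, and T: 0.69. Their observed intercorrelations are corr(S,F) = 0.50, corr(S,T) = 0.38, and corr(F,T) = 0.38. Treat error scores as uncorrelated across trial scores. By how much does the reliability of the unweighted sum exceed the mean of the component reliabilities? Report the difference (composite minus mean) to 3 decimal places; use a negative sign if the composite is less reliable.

0.105

Var(sum) = 3 + 2.52 = 5.52; true-score variance = 2.31 + 2.52 = 4.83; composite reliability = 0.8750.
Mean component reliability = 0.7700.
Difference = 0.8750 − 0.7700 = 0.105.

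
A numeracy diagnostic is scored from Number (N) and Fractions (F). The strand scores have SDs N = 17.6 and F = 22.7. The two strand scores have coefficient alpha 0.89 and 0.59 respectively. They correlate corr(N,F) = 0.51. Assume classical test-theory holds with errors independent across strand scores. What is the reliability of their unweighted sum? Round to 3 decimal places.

Var(N+F) = 17.6² + 22.7² + 2·[17.6·22.7·0.51] = 825.05 + 407.51 = 1232.56.
Under uncorrelated errors the observed covariances equal the true-score covariances, so only the own-variance terms attenuate.
True-score variance = [17.6²·0.89 + 22.7²·0.59] + 407.51 = 579.707 + 407.51 = 987.218.
Reliability = 987.218 / 1232.56 = 0.801.

0.801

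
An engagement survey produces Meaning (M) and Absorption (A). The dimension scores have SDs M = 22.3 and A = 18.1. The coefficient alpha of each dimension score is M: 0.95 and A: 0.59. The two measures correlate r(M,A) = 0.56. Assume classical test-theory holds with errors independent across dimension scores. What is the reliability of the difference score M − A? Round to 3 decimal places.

Var(M−A) = 22.3² + 18.1² − 2·22.3·18.1·0.56 = 824.9 − 452.066 = 372.834.
Because errors are independent across components, Cov(Tᵢ,Tⱼ) = Cov(Xᵢ,Xⱼ); the off-diagonal part of the true-score variance is the same as above.
True-score variance = [22.3²·0.95 + 18.1²·0.59] − 452.066 = 665.715 − 452.066 = 213.65.
Reliability = 213.65 / 372.834 = 0.573.

0.573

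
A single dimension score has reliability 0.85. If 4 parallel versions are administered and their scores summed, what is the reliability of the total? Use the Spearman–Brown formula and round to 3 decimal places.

0.958

ρ_k = kρ / (1 + (k−1)ρ) = 4·0.85 / (1 + 3·0.85) = 3.400 / 3.550 = 0.958.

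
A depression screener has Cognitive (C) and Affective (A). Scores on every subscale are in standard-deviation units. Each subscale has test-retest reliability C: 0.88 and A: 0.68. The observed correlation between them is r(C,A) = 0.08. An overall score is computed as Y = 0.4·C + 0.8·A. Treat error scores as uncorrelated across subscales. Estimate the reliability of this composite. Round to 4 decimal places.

Var(Y) = 0.4² + 0.8² + 2·[0.32·0.08] = 0.8 + 0.0512 = 0.8512.
Under uncorrelated errors the observed covariances equal the true-score covariances, so only the own-variance terms attenuate.
True-score variance = [0.4²·0.88 + 0.8²·0.68] + 0.0512 = 0.576 + 0.0512 = 0.6272.
Reliability = 0.6272 / 0.8512 = 0.7368.

0.7368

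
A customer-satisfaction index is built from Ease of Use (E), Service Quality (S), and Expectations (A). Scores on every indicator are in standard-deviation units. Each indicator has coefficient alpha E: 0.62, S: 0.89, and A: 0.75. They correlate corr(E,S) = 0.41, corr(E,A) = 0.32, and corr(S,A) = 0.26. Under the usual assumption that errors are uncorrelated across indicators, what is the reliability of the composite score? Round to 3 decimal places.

Var(E+S+A) = 3 + 2·[0.41 + 0.32 + 0.26] = 3 + 1.98 = 4.98.
Because errors are independent across components, Cov(Tᵢ,Tⱼ) = Cov(Xᵢ,Xⱼ); the off-diagonal part of the true-score variance is the same as above.
True-score variance = [0.62 + 0.89 + 0.75] + 1.98 = 2.26 + 1.98 = 4.24.
Reliability = 4.24 / 4.98 = 0.851.

0.851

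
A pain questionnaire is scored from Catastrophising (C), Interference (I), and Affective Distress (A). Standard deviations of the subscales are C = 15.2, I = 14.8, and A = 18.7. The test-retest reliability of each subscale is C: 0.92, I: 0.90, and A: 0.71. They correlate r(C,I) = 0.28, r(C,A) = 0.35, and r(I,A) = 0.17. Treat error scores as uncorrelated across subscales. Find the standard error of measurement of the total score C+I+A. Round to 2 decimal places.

11.91

Var(total) = 799.77 + 419.044 = 1218.81.
True-score variance = 657.973 + 419.044 = 1077.02, so reliability = 0.8837.
Error variance = 1218.81 − 1077.02 = 141.797; SEM = √141.797 = 11.91.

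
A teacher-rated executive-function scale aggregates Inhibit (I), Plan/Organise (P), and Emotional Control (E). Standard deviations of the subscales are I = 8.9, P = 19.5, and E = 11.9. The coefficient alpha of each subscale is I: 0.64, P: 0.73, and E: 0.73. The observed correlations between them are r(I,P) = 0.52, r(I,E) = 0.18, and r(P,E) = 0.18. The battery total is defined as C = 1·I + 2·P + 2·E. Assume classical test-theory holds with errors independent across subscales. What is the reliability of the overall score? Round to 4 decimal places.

Var(C) = 8.9² + 2²·19.5² + 2²·11.9² + 2·[2·8.9·19.5·0.52 + 2·8.9·11.9·0.18 + 4·19.5·11.9·0.18] = 2166.65 + 771.391 = 2938.04.
Because errors are independent across components, Cov(Tᵢ,Tⱼ) = Cov(Xᵢ,Xⱼ); the off-diagonal part of the true-score variance is the same as above.
True-score variance = [8.9²·0.64 + 2²·19.5²·0.73 + 2²·11.9²·0.73] + 771.391 = 1574.53 + 771.391 = 2345.92.
Reliability = 2345.92 / 2938.04 = 0.7985.

0.7985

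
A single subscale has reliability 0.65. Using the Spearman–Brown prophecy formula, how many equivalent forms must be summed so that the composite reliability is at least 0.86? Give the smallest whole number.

4

k ≥ ρ*(1−ρ₁)/(ρ₁(1−ρ*)) = 0.86·0.35 / (0.65·0.14) = 3.308.
Smallest integer k = 4.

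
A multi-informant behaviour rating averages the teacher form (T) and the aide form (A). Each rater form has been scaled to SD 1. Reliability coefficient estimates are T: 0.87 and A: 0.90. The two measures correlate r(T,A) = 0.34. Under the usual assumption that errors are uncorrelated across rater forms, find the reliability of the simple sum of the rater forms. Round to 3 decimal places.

Var(T+A) = 2 + 2·[0.34] = 2 + 0.68 = 2.68.
With uncorrelated errors the cross-covariances are all true-score covariance, so they carry over unchanged; only the diagonal terms shrink to ρᵢσᵢ².
True-score variance = [0.87 + 0.90] + 0.68 = 1.77 + 0.68 = 2.45.
Reliability = 2.45 / 2.68 = 0.914.

0.914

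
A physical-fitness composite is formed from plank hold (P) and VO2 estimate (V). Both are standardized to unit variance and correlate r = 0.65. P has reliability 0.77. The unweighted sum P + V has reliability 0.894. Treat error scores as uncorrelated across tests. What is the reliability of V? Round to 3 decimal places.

0.880

Var(P+V) = 2 + 2·0.65 = 3.300.
True-score variance = ρ_P + ρ_V + 2·0.65, so 0.894 = (0.77 + ρ_V + 1.30) / 3.300.
ρ_V = 0.894·3.300 − 0.77 − 1.30 = 0.880.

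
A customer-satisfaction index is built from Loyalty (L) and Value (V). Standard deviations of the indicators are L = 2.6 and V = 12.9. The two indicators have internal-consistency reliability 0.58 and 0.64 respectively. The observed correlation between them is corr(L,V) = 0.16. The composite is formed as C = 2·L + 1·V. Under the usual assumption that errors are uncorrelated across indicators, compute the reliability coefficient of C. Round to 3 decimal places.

Var(C) = 2²·2.6² + 12.9² + 2·[2·2.6·12.9·0.16] = 193.45 + 21.4656 = 214.916.
Under uncorrelated errors the observed covariances equal the true-score covariances, so only the own-variance terms attenuate.
True-score variance = [2²·2.6²·0.58 + 12.9²·0.64] + 21.4656 = 122.186 + 21.4656 = 143.651.
Reliability = 143.651 / 214.916 = 0.668.

0.668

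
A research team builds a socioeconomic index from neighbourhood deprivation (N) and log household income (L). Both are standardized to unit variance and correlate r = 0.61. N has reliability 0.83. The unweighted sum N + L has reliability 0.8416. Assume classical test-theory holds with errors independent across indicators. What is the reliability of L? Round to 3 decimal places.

0.660

Var(N+L) = 2 + 2·0.61 = 3.220.
True-score variance = ρ_N + ρ_L + 2·0.61, so 0.8416 = (0.83 + ρ_L + 1.22) / 3.220.
ρ_L = 0.8416·3.220 − 0.83 − 1.22 = 0.660.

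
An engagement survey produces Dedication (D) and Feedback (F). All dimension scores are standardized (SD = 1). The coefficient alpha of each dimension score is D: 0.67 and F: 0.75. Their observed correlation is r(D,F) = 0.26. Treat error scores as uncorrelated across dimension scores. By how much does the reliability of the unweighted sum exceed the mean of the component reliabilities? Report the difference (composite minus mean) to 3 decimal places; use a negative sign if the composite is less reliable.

0.060

Var(sum) = 2 + 0.52 = 2.52; true-score variance = 1.42 + 0.52 = 1.94; composite reliability = 0.7698.
Mean component reliability = 0.7100.
Difference = 0.7698 − 0.7100 = 0.060.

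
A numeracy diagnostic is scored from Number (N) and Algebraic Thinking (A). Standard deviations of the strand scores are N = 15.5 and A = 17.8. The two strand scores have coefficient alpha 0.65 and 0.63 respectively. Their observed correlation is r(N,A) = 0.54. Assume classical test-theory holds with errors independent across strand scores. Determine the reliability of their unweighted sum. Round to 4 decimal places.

0.7646

Var(N+A) = 15.5² + 17.8² + 2·[15.5·17.8·0.54] = 557.09 + 297.972 = 855.062.
With uncorrelated errors the cross-covariances are all true-score covariance, so they carry over unchanged; only the diagonal terms shrink to ρᵢσᵢ².
True-score variance = [15.5²·0.65 + 17.8²·0.63] + 297.972 = 355.772 + 297.972 = 653.744.
Reliability = 653.744 / 855.062 = 0.7646.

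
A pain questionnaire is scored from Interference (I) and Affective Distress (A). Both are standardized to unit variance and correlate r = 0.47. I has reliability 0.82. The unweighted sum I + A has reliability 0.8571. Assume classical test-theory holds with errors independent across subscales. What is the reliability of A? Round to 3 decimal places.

0.760

Var(I+A) = 2 + 2·0.47 = 2.940.
True-score variance = ρ_I + ρ_A + 2·0.47, so 0.8571 = (0.82 + ρ_A + 0.94) / 2.940.
ρ_A = 0.8571·2.940 − 0.82 − 0.94 = 0.760.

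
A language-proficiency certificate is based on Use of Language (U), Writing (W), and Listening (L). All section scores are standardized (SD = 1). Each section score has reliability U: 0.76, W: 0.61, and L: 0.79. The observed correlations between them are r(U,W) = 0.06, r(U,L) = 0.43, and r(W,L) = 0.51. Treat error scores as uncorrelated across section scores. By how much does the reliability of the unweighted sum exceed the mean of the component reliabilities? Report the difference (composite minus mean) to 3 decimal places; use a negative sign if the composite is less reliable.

0.112

Var(sum) = 3 + 2 = 5; true-score variance = 2.16 + 2 = 4.16; composite reliability = 0.8320.
Mean component reliability = 0.7200.
Difference = 0.8320 − 0.7200 = 0.112.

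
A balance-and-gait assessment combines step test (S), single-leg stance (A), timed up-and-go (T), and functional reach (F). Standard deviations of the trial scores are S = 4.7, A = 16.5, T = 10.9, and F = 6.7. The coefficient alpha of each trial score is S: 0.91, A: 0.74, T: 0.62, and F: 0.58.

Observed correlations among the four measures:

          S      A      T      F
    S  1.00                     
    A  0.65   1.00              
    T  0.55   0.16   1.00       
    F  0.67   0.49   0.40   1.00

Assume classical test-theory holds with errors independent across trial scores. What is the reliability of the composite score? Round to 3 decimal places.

Var(S+A+T+F) = 4.7² + 16.5² + 10.9² + 6.7² + 2·[4.7·16.5·0.65 + 4.7·10.9·0.55 + 4.7·6.7·0.67 + 16.5·10.9·0.16 + 16.5·6.7·0.49 + 10.9·6.7·0.40] = 458.04 + 423.68 = 881.72.
Under uncorrelated errors the observed covariances equal the true-score covariances, so only the own-variance terms attenuate.
True-score variance = [4.7²·0.91 + 16.5²·0.74 + 10.9²·0.62 + 6.7²·0.58] + 423.68 = 321.265 + 423.68 = 744.945.
Reliability = 744.945 / 881.72 = 0.845.

0.845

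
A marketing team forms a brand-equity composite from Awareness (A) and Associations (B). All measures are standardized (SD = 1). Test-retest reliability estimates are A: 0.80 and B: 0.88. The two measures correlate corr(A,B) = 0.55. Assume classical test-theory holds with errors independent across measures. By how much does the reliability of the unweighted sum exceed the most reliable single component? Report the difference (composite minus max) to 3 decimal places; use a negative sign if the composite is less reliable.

0.017

Var(sum) = 2 + 1.1 = 3.1; true-score variance = 1.68 + 1.1 = 2.78; composite reliability = 0.8968.
Max component reliability = 0.8800.
Difference = 0.8968 − 0.8800 = 0.017.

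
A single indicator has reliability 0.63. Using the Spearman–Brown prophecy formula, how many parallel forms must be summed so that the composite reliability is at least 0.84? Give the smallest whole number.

k ≥ ρ*(1−ρ₁)/(ρ₁(1−ρ*)) = 0.84·0.37 / (0.63·0.16) = 3.083.
Smallest integer k = 4.

4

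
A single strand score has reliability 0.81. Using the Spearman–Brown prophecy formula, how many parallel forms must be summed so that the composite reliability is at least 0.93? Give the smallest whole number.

4

k ≥ ρ*(1−ρ₁)/(ρ₁(1−ρ*)) = 0.93·0.19 / (0.81·0.07) = 3.116.
Smallest integer k = 4.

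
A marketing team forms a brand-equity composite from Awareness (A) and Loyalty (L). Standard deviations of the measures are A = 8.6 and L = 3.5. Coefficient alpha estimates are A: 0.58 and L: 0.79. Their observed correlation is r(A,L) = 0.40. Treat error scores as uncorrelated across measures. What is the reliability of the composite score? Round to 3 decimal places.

Var(A+L) = 8.6² + 3.5² + 2·[8.6·3.5·0.40] = 86.21 + 24.08 = 110.29.
Under uncorrelated errors the observed covariances equal the true-score covariances, so only the own-variance terms attenuate.
True-score variance = [8.6²·0.58 + 3.5²·0.79] + 24.08 = 52.5743 + 24.08 = 76.6543.
Reliability = 76.6543 / 110.29 = 0.695.

0.695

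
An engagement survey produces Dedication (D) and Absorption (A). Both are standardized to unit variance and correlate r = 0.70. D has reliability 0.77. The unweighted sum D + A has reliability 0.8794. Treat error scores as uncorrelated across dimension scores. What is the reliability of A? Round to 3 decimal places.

Var(D+A) = 2 + 2·0.70 = 3.400.
True-score variance = ρ_D + ρ_A + 2·0.70, so 0.8794 = (0.77 + ρ_A + 1.40) / 3.400.
ρ_A = 0.8794·3.400 − 0.77 − 1.40 = 0.820.

0.820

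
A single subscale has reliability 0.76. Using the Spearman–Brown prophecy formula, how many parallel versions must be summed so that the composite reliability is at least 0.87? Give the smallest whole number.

k ≥ ρ*(1−ρ₁)/(ρ₁(1−ρ*)) = 0.87·0.24 / (0.76·0.13) = 2.113.
Smallest integer k = 3.

3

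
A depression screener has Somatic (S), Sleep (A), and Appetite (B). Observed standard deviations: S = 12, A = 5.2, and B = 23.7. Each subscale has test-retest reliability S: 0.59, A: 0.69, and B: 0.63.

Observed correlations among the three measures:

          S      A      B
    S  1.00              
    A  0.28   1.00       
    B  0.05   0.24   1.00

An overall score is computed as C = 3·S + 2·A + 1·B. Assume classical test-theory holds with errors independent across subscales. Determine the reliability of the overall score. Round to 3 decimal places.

Var(C) = 3²·12² + 2²·5.2² + 23.7² + 2·[6·12·5.2·0.28 + 3·12·23.7·0.05 + 2·5.2·23.7·0.24] = 1965.85 + 413.294 = 2379.14.
Because errors are independent across components, Cov(Tᵢ,Tⱼ) = Cov(Xᵢ,Xⱼ); the off-diagonal part of the true-score variance is the same as above.
True-score variance = [3²·12²·0.59 + 2²·5.2²·0.69 + 23.7²·0.63] + 413.294 = 1193.14 + 413.294 = 1606.43.
Reliability = 1606.43 / 2379.14 = 0.675.

0.675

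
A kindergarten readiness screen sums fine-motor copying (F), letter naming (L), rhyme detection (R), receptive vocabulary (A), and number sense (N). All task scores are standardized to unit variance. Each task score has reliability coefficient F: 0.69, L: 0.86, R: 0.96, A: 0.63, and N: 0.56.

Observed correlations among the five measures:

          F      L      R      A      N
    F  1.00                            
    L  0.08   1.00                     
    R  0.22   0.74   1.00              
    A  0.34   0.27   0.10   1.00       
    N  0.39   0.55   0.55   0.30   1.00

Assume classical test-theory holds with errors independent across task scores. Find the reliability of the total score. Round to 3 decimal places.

Var(F+L+R+A+N) = 5 + 2·[0.08 + 0.22 + 0.34 + 0.39 + 0.74 + 0.27 + 0.55 + 0.10 + 0.55 + 0.30] = 5 + 7.08 = 12.08.
Because errors are independent across components, Cov(Tᵢ,Tⱼ) = Cov(Xᵢ,Xⱼ); the off-diagonal part of the true-score variance is the same as above.
True-score variance = [0.69 + 0.86 + 0.96 + 0.63 + 0.56] + 7.08 = 3.7 + 7.08 = 10.78.
Reliability = 10.78 / 12.08 = 0.892.

0.892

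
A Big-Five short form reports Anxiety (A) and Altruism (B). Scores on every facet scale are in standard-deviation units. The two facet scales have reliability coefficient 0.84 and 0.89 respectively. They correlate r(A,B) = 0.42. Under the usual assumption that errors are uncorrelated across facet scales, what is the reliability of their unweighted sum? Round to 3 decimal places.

0.905

Var(A+B) = 2 + 2·[0.42] = 2 + 0.84 = 2.84.
With uncorrelated errors the cross-covariances are all true-score covariance, so they carry over unchanged; only the diagonal terms shrink to ρᵢσᵢ².
True-score variance = [0.84 + 0.89] + 0.84 = 1.73 + 0.84 = 2.57.
Reliability = 2.57 / 2.84 = 0.905.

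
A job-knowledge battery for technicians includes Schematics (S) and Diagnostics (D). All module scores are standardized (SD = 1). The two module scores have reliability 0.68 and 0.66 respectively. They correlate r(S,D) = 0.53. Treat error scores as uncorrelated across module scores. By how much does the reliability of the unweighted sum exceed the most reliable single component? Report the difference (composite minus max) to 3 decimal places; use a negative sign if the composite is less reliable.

Var(sum) = 2 + 1.06 = 3.06; true-score variance = 1.34 + 1.06 = 2.4; composite reliability = 0.7843.
Max component reliability = 0.6800.
Difference = 0.7843 − 0.6800 = 0.104.

0.104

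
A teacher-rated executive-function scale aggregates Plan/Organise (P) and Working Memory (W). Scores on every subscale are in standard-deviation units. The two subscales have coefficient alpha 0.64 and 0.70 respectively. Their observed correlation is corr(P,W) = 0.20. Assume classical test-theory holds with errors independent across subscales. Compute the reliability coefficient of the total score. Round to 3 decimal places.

Var(P+W) = 2 + 2·[0.20] = 2 + 0.4 = 2.4.
Because errors are independent across components, Cov(Tᵢ,Tⱼ) = Cov(Xᵢ,Xⱼ); the off-diagonal part of the true-score variance is the same as above.
True-score variance = [0.64 + 0.70] + 0.4 = 1.34 + 0.4 = 1.74.
Reliability = 1.74 / 2.4 = 0.725.

0.725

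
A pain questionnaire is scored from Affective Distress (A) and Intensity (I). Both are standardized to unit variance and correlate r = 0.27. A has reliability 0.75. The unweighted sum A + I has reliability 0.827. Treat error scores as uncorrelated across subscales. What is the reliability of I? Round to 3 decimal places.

0.811

Var(A+I) = 2 + 2·0.27 = 2.540.
True-score variance = ρ_A + ρ_I + 2·0.27, so 0.827 = (0.75 + ρ_I + 0.54) / 2.540.
ρ_I = 0.827·2.540 − 0.75 − 0.54 = 0.811.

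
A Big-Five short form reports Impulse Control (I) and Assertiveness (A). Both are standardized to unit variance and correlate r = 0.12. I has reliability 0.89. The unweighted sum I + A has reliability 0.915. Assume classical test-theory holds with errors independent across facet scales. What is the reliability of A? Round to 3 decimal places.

0.920

Var(I+A) = 2 + 2·0.12 = 2.240.
True-score variance = ρ_I + ρ_A + 2·0.12, so 0.915 = (0.89 + ρ_A + 0.24) / 2.240.
ρ_A = 0.915·2.240 − 0.89 − 0.24 = 0.920.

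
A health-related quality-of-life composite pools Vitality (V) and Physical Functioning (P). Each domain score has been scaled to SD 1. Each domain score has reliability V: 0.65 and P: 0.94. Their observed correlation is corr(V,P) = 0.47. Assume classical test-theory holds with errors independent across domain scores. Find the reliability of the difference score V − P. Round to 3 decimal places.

0.613

Var(V−P) = 1 + 1 − 2·0.47 = 2 − 0.94 = 1.06.
Under uncorrelated errors the observed covariances equal the true-score covariances, so only the own-variance terms attenuate.
True-score variance = [0.65 + 0.94] − 0.94 = 1.59 − 0.94 = 0.65.
Reliability = 0.65 / 1.06 = 0.613.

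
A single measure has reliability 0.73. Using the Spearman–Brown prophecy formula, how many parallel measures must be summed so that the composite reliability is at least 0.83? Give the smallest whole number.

2

k ≥ ρ*(1−ρ₁)/(ρ₁(1−ρ*)) = 0.83·0.27 / (0.73·0.17) = 1.806.
Smallest integer k = 2.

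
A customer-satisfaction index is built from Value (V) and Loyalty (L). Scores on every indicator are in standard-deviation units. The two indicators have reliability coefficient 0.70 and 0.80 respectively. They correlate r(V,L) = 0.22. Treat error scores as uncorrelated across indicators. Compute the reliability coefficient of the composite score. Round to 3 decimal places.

Var(V+L) = 2 + 2·[0.22] = 2 + 0.44 = 2.44.
Because errors are independent across components, Cov(Tᵢ,Tⱼ) = Cov(Xᵢ,Xⱼ); the off-diagonal part of the true-score variance is the same as above.
True-score variance = [0.70 + 0.80] + 0.44 = 1.5 + 0.44 = 1.94.
Reliability = 1.94 / 2.44 = 0.795.

0.795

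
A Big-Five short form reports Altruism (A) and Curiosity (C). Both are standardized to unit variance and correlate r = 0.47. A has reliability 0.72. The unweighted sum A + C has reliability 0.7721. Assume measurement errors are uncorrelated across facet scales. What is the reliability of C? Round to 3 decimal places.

0.610

Var(A+C) = 2 + 2·0.47 = 2.940.
True-score variance = ρ_A + ρ_C + 2·0.47, so 0.7721 = (0.72 + ρ_C + 0.94) / 2.940.
ρ_C = 0.7721·2.940 − 0.72 − 0.94 = 0.610.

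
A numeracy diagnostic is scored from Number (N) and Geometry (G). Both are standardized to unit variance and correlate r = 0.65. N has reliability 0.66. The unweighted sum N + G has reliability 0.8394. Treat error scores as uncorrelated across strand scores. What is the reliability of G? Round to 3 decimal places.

Var(N+G) = 2 + 2·0.65 = 3.300.
True-score variance = ρ_N + ρ_G + 2·0.65, so 0.8394 = (0.66 + ρ_G + 1.30) / 3.300.
ρ_G = 0.8394·3.300 − 0.66 − 1.30 = 0.810.

0.810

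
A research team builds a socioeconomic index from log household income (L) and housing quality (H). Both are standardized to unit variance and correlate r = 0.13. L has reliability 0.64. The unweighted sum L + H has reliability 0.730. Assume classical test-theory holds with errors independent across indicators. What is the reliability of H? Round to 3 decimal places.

0.750

Var(L+H) = 2 + 2·0.13 = 2.260.
True-score variance = ρ_L + ρ_H + 2·0.13, so 0.730 = (0.64 + ρ_H + 0.26) / 2.260.
ρ_H = 0.730·2.260 − 0.64 − 0.26 = 0.750.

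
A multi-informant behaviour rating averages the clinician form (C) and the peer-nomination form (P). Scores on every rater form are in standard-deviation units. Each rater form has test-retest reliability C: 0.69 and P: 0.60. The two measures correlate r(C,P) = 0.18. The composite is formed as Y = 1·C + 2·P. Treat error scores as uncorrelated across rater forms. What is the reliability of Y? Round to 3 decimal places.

0.666

Var(Y) = 1 + 2² + 2·[2·0.18] = 5 + 0.72 = 5.72.
With uncorrelated errors the cross-covariances are all true-score covariance, so they carry over unchanged; only the diagonal terms shrink to ρᵢσᵢ².
True-score variance = [0.69 + 2²·0.60] + 0.72 = 3.09 + 0.72 = 3.81.
Reliability = 3.81 / 5.72 = 0.666.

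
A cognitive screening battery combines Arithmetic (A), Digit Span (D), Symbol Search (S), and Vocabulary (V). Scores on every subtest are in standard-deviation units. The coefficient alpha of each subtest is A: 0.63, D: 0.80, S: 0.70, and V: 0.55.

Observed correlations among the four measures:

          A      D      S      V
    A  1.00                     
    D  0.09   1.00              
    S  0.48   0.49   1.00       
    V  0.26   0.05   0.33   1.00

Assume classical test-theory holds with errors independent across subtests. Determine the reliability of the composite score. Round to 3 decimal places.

Var(A+D+S+V) = 4 + 2·[0.09 + 0.48 + 0.26 + 0.49 + 0.05 + 0.33] = 4 + 3.4 = 7.4.
Under uncorrelated errors the observed covariances equal the true-score covariances, so only the own-variance terms attenuate.
True-score variance = [0.63 + 0.80 + 0.70 + 0.55] + 3.4 = 2.68 + 3.4 = 6.08.
Reliability = 6.08 / 7.4 = 0.822.

0.822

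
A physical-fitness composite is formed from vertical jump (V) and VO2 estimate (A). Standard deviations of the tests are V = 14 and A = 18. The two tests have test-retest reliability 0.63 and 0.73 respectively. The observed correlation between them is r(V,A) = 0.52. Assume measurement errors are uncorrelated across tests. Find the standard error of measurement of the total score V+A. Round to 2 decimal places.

12.65

Var(total) = 520 + 262.08 = 782.08.
True-score variance = 360 + 262.08 = 622.08, so reliability = 0.7954.
Error variance = 782.08 − 622.08 = 160; SEM = √160 = 12.65.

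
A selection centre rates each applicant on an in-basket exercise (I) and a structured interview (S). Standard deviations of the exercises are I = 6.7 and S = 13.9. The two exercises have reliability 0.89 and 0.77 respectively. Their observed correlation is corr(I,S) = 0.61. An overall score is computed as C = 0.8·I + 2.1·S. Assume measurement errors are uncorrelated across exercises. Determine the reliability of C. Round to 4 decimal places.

0.8142

Var(C) = 0.8²·6.7² + 2.1²·13.9² + 2·[1.68·6.7·13.9·0.61] = 880.786 + 190.879 = 1071.66.
Because errors are independent across components, Cov(Tᵢ,Tⱼ) = Cov(Xᵢ,Xⱼ); the off-diagonal part of the true-score variance is the same as above.
True-score variance = [0.8²·6.7²·0.89 + 2.1²·13.9²·0.77] + 190.879 = 681.653 + 190.879 = 872.532.
Reliability = 872.532 / 1071.66 = 0.8142.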